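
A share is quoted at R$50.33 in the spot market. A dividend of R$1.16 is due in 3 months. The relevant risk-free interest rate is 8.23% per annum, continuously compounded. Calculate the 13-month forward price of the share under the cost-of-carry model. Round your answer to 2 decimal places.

PV(dividends) I = 1.16·e^(−0.0823·3/12)
I = 1.1364
F = (S − I)·e^(rT) = (50.33 − 1.1364) · e^(0.0823·13/12)
= 49.1936 · e^0.089158 = 49.1936 × 1.093253 = R$53.78

R$53.78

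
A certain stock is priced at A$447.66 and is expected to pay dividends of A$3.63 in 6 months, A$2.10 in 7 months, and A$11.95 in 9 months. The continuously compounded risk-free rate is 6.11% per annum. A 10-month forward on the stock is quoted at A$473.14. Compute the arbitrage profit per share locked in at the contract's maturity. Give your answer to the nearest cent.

A$19.94 per share

PV(dividends) I = 3.63·e^(−0.0611·6/12) + 2.10·e^(−0.0611·7/12) + 11.95·e^(−0.0611·9/12) = 16.9620
Fair forward F* = (S − I)·e^(rT) = (447.66 − 16.9620)·e^0.050917 = 430.6980 × 1.052236 = 453.1959
Market A$473.14 > fair 453.1959: forward overpriced → cash-and-carry (borrow at r, buy the stock and collect the dividends, short the forward).
Profit at T = |F_mkt − F*| = |473.14 − 453.1959| = A$19.94 per share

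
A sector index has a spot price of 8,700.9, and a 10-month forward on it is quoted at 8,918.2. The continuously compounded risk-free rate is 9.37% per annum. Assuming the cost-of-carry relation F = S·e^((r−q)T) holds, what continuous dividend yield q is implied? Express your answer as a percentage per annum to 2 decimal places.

6.41%

From F = S·e^((r−q)T): (r − q) = ln(F/S)/T
ln(8918.2/8700.9) = ln(1.024974) = 0.024667
(r − q) = 0.024667 / (10/12) = 0.029600
q = r − ln(F/S)/T = 0.0937 − 0.029600 = 0.064100
q = 6.41%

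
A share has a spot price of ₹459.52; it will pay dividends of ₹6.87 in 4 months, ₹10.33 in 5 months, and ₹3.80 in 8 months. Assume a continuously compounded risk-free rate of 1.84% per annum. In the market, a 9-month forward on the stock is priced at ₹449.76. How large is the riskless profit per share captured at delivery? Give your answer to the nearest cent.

PV(dividends) I = 6.87·e^(−0.0184·4/12) + 10.33·e^(−0.0184·5/12) + 3.80·e^(−0.0184·8/12) = 20.8328
Fair forward F* = (S − I)·e^(rT) = (459.52 − 20.8328)·e^0.013800 = 438.6872 × 1.013896 = 444.7832
Market ₹449.76 > fair 444.7832: forward overpriced → cash-and-carry (borrow at r, buy the stock and collect the dividends, short the forward).
Profit at T = |F_mkt − F*| = |449.76 − 444.7832| = ₹4.98 per share

₹4.98 per share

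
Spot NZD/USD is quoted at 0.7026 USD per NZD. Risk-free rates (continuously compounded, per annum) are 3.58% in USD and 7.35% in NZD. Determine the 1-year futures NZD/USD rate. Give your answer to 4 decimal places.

F = S·e^((r_USD − r_NZD)T) = 0.7026 · e^((0.0358 − 0.0735) × 1)
= 0.7026 · e^-0.037700 = 0.7026 × 0.963002
F = 0.6766 USD per NZD

0.6766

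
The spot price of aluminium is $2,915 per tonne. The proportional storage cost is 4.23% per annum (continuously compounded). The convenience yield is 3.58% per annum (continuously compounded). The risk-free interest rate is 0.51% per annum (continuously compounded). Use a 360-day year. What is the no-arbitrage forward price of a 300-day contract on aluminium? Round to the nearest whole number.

$2,943 per tonne

Net carry = r + u − y = 0.0051 + 0.0423 − 0.0358 = 0.0116
F = S·e^((r+u−y)T) = 2915 · e^(0.0116 × 300/360) = 2915 · e^0.009667
= 2915 × 1.009714 = $2,943 per tonne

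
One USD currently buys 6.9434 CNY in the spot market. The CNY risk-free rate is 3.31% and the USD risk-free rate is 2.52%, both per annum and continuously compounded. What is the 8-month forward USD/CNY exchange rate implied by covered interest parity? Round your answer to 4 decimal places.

F = S·e^((r_CNY − r_USD)T) = 6.9434 · e^((0.0331 − 0.0252) × 8/12)
= 6.9434 · e^0.005267 = 6.9434 × 1.005281
F = 6.9801 CNY per USD

6.9801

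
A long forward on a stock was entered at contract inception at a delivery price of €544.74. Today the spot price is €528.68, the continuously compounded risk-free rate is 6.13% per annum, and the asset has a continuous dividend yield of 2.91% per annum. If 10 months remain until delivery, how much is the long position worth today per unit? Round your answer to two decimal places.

-€1.60

Current fair forward for the remaining 10 months: F = S·e^((r − q)·T), (r − q) = 0.0613 − 0.0291 = 0.0322
F = 528.68 · e^(0.0322 × 10/12) = 528.68 × 1.027197 = 543.0585
Value of long forward = (F − K)·e^(−rT) = (543.0585 − 544.74) · e^(−0.0613·10/12)
= -1.6815 × 0.950199 = -1.60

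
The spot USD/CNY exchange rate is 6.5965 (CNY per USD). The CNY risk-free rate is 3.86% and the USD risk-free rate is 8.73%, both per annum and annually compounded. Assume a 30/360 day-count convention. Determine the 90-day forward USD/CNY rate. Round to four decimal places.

6.5214

By covered interest parity, F = S · (1+r_CNY)^T / (1+r_USD)^T
= 6.5965 × 1.009513 / 1.021145 = 6.5965 × 0.988609
F = 6.5214 CNY per USD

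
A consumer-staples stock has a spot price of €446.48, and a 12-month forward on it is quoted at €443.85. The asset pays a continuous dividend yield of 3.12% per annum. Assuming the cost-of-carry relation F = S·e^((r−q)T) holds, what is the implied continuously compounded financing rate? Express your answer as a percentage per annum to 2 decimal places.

From F = S·e^((r−q)T): (r − q) = ln(F/S)/T
ln(443.85/446.48) = ln(0.994109) = -0.005908
(r − q) = -0.005908 / (12/12) = -0.005908
r = ln(F/S)/T + q = -0.005908 + 0.0312 = 0.025292
r = 2.53%

2.53%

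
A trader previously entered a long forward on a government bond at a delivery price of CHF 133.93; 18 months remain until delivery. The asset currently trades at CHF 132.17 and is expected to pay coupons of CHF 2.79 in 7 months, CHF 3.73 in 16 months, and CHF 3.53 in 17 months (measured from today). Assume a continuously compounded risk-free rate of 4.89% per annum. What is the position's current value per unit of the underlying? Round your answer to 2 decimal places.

PV(remaining coupons) I = 2.79·e^(−0.0489·7/12) + 3.73·e^(−0.0489·16/12) + 3.53·e^(−0.0489·17/12) = 9.4998
Current forward F = (S − I)·e^(rT) = (132.17 − 9.4998)·e^(0.0489·18/12) = 122.6702 × 1.076107 = 132.0063
Value (long) = (F − K)·e^(−rT) = (132.0063 − 133.93) × 0.929276 = -1.7876
Value = -CHF 1.79

-CHF 1.79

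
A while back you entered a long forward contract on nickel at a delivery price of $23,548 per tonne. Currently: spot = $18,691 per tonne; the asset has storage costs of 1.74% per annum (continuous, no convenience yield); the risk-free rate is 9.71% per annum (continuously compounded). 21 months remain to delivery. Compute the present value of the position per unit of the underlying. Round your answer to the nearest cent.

Current fair forward for the remaining 21 months: F = S·e^((r + u)·T), (r + u) = 0.0971 + 0.0174 = 0.1145
F = 18691 · e^(0.1145 × 21/12) = 18691 × 1.22186087 = 22837.8015
Value of long forward = (F − K)·e^(−rT) = (22837.8015 − 23548) · e^(−0.0971·21/12)
= -710.1985 × 0.84372809 = -599.21

-$599.21 per tonne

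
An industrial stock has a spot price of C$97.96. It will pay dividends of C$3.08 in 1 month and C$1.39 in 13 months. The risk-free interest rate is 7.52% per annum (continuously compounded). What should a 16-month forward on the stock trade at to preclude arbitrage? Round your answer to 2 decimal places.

PV(dividends) I = 3.08·e^(−0.0752·1/12) + 1.39·e^(−0.0752·13/12)
I = 3.0608 + 1.2813 = 4.3421
F = (S − I)·e^(rT) = (97.96 − 4.3421) · e^(0.0752·16/12)
= 93.6179 · e^0.100267 = 93.6179 × 1.105466 = C$103.49

C$103.49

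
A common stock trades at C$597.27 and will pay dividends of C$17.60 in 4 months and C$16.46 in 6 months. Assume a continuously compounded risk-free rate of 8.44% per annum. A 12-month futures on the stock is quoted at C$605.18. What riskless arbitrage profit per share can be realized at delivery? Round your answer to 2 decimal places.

C$8.90 per share

PV(dividends) I = 17.60·e^(−0.0844·4/12) + 16.46·e^(−0.0844·6/12) = 32.8916
Fair futures F* = (S − I)·e^(rT) = (597.27 − 32.8916)·e^0.084400 = 564.3784 × 1.088064 = 614.0798
Market C$605.18 < fair 614.0798: forward underpriced → reverse cash-and-carry (short the stock, invest proceeds at r, pay the dividends, go long the forward).
Profit at T = |F_mkt − F*| = |605.18 − 614.0798| = C$8.90 per share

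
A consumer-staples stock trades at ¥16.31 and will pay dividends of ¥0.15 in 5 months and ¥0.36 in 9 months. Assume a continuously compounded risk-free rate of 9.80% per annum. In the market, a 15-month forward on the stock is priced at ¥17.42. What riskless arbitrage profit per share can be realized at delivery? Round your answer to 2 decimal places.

¥0.47 per share

PV(dividends) I = 0.15·e^(−0.0980·5/12) + 0.36·e^(−0.0980·9/12) = 0.4785
Fair forward F* = (S − I)·e^(rT) = (16.31 − 0.4785)·e^0.122500 = 15.8315 × 1.130319 = 17.8946
Market ¥17.42 < fair 17.8946: forward underpriced → reverse cash-and-carry (short the stock, invest proceeds at r, pay the dividends, go long the forward).
Profit at T = |F_mkt − F*| = |17.42 − 17.8946| = ¥0.47 per share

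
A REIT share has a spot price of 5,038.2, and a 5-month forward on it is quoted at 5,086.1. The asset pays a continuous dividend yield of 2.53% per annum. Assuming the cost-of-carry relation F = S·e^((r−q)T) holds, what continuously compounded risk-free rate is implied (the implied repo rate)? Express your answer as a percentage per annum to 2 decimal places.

From F = S·e^((r−q)T): (r − q) = ln(F/S)/T
ln(5086.1/5038.2) = ln(1.009507) = 0.009462
(r − q) = 0.009462 / (5/12) = 0.022709
r = ln(F/S)/T + q = 0.022709 + 0.0253 = 0.048009
r = 4.80%

4.80%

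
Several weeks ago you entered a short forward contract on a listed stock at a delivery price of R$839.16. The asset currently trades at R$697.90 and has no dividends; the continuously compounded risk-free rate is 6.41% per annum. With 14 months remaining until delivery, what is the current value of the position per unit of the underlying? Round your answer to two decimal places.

Current fair forward for the remaining 14 months: F = S·e^(r·T), r = 0.0641
F = 697.90 · e^(0.0641 × 14/12) = 697.90 × 1.077651 = 752.0926
Value of long forward = (F − K)·e^(−rT) = (752.0926 − 839.16) · e^(−0.0641·14/12)
= -87.0674 × 0.927945 = -80.79
Short position value = −(long value) = R$80.79

R$80.79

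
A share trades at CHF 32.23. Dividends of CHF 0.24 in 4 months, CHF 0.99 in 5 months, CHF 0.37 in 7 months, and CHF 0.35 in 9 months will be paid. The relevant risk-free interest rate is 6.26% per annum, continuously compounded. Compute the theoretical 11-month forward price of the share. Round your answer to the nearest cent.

CHF 32.13

PV(dividends) I = 0.24·e^(−0.0626·4/12) + 0.99·e^(−0.0626·5/12) + 0.37·e^(−0.0626·7/12) + 0.35·e^(−0.0626·9/12)
I = 0.2350 + 0.9645 + 0.3567 + 0.3339 = 1.8901
F = (S − I)·e^(rT) = (32.23 − 1.8901) · e^(0.0626·11/12)
= 30.3399 · e^0.057383 = 30.3399 × 1.059061 = CHF 32.13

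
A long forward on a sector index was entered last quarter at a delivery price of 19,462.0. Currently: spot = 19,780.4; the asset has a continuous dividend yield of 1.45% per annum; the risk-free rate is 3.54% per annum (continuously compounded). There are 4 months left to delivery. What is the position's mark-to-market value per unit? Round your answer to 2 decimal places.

451.33

Current fair forward for the remaining 4 months: F = S·e^((r − q)·T), (r − q) = 0.0354 − 0.0145 = 0.0209
F = 19780.4 · e^(0.0209 × 4/12) = 19780.4 × 1.00699099 = 19918.6846
Value of long forward = (F − K)·e^(−rT) = (19918.6846 − 19462.0) · e^(−0.0354·4/12)
= 456.6846 × 0.98826935 = 451.33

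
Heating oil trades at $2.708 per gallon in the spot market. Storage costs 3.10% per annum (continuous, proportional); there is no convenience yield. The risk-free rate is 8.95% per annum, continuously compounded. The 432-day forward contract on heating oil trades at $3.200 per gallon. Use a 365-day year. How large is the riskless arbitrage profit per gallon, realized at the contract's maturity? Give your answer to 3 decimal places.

Fair forward: F* = S·e^(carry·T), with carry = (r + u) = 0.0895 + 0.0310 = 0.1205
F* = 2.708 · e^(0.1205 × 432/365) = 2.708 · e^0.142619 = 2.708 × 1.153290 = $3.1231
Market $3.200 > fair $3.1231: forward overpriced → cash-and-carry (buy spot, short the forward).
At maturity, profit = |F_mkt − F*| = |3.200 − 3.1231| = $0.077 per gallon

$0.077 per gallon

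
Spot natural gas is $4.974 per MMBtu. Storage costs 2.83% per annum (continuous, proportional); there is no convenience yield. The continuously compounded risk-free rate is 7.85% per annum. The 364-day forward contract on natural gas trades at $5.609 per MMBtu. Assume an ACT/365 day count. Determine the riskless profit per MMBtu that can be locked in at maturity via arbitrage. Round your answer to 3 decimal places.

Fair forward: F* = S·e^(carry·T), with carry = (r + u) = 0.0785 + 0.0283 = 0.1068
F* = 4.974 · e^(0.1068 × 364/365) = 4.974 · e^0.106507 = 4.974 × 1.112386 = $5.5330
Market $5.609 > fair $5.5330: forward overpriced → cash-and-carry (buy spot, short the forward).
At maturity, profit = |F_mkt − F*| = |5.609 − 5.5330| = $0.076 per MMBtu

$0.076 per MMBtu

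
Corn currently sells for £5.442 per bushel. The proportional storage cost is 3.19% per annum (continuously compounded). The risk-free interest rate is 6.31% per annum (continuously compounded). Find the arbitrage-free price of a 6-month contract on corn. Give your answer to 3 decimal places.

£5.707 per bushel

Net carry = r + u − y = 0.0631 + 0.0319 − 0.0000 = 0.0950
F = S·e^((r+u−y)T) = 5.442 · e^(0.0950 × 6/12) = 5.442 · e^0.047500
= 5.442 × 1.048646 = £5.707 per bushel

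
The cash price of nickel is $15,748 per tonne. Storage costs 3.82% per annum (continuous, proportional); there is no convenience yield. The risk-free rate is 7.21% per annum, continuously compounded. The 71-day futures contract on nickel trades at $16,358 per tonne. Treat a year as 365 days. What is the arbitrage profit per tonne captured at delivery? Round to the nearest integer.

Fair futures: F* = S·e^(carry·T), with carry = (r + u) = 0.0721 + 0.0382 = 0.1103
F* = 15748 · e^(0.1103 × 71/365) = 15748 · e^0.021456 = 15748 × 1.021688 = $16089.5426
Market $16358 > fair $16089.5426: forward overpriced → cash-and-carry (buy spot, short the forward).
At maturity, profit = |F_mkt − F*| = |16358 − 16089.5426| = $268 per tonne

$268 per tonne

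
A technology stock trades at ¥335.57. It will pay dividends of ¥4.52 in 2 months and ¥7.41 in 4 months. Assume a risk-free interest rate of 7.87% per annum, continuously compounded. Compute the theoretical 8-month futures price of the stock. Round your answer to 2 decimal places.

¥341.34

PV(dividends) I = 4.52·e^(−0.0787·2/12) + 7.41·e^(−0.0787·4/12)
I = 4.4611 + 7.2181 = 11.6792
F = (S − I)·e^(rT) = (335.57 − 11.6792) · e^(0.0787·8/12)
= 323.8908 · e^0.052467 = 323.8908 × 1.053868 = ¥341.34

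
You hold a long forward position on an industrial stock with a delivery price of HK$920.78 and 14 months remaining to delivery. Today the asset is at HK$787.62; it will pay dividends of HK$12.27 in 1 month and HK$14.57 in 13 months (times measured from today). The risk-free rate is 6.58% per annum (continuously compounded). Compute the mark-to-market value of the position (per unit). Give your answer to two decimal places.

PV(remaining dividends) I = 12.27·e^(−0.0658·1/12) + 14.57·e^(−0.0658·13/12) = 25.7705
Current forward F = (S − I)·e^(rT) = (787.62 − 25.7705)·e^(0.0658·14/12) = 761.8495 × 1.079790 = 822.6375
Value (long) = (F − K)·e^(−rT) = (822.6375 − 920.78) × 0.926106 = -90.8904
Value = -HK$90.89

-HK$90.89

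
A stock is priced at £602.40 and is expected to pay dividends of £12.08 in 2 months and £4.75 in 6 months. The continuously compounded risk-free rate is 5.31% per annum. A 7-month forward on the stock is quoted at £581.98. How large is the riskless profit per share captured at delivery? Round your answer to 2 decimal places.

PV(dividends) I = 12.08·e^(−0.0531·2/12) + 4.75·e^(−0.0531·6/12) = 16.5991
Fair forward F* = (S − I)·e^(rT) = (602.40 − 16.5991)·e^0.030975 = 585.8009 × 1.031460 = 604.2302
Market £581.98 < fair 604.2302: forward underpriced → reverse cash-and-carry (short the stock, invest proceeds at r, pay the dividends, go long the forward).
Profit at T = |F_mkt − F*| = |581.98 − 604.2302| = £22.25 per share

£22.25 per share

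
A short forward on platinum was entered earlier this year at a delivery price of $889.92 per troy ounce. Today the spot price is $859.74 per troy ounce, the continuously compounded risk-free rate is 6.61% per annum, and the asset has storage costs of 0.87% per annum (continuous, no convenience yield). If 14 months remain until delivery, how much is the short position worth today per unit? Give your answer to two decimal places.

-$44.64 per troy ounce

Current fair forward for the remaining 14 months: F = S·e^((r + u)·T), (r + u) = 0.0661 + 0.0087 = 0.0748
F = 859.74 · e^(0.0748 × 14/12) = 859.74 × 1.091188 = 938.1380
Value of long forward = (F − K)·e^(−rT) = (938.1380 − 889.92) · e^(−0.0661·14/12)
= 48.2180 × 0.925782 = 44.64
Short position value = −(long value) = -$44.64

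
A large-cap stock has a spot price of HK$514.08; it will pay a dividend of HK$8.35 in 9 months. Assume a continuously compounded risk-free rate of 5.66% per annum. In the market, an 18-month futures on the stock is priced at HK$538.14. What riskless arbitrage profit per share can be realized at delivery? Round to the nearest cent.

PV(dividends) I = 8.35·e^(−0.0566·9/12) = 8.0030
Fair futures F* = (S − I)·e^(rT) = (514.08 − 8.0030)·e^0.084900 = 506.0770 × 1.088608 = 550.9195
Market HK$538.14 < fair 550.9195: forward underpriced → reverse cash-and-carry (short the stock, invest proceeds at r, pay the dividends, go long the forward).
Profit at T = |F_mkt − F*| = |538.14 − 550.9195| = HK$12.78 per share

HK$12.78 per share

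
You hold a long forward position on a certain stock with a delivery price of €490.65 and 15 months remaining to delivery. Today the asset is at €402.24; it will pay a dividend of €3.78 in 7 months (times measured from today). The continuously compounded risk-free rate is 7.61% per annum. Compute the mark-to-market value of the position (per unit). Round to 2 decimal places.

PV(remaining dividends) I = 3.78·e^(−0.0761·7/12) = 3.6159
Current forward F = (S − I)·e^(rT) = (402.24 − 3.6159)·e^(0.0761·15/12) = 398.6241 × 1.099796 = 438.4052
Value (long) = (F − K)·e^(−rT) = (438.4052 − 490.65) × 0.909259 = -47.5041
Value = -€47.50

-€47.50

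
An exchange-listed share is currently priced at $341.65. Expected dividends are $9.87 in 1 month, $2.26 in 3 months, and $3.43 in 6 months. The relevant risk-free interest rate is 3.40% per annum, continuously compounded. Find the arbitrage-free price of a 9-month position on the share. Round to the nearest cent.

PV(dividends) I = 9.87·e^(−0.0340·1/12) + 2.26·e^(−0.0340·3/12) + 3.43·e^(−0.0340·6/12)
I = 9.8421 + 2.2409 + 3.3722 = 15.4552
F = (S − I)·e^(rT) = (341.65 − 15.4552) · e^(0.0340·9/12)
= 326.1948 · e^0.025500 = 326.1948 × 1.025828 = $334.62

$334.62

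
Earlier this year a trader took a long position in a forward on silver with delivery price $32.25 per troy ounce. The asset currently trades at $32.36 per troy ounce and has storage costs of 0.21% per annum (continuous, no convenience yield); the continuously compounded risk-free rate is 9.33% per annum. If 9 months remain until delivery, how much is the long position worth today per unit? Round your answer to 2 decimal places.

$2.34 per troy ounce

Current fair forward for the remaining 9 months: F = S·e^((r + u)·T), (r + u) = 0.0933 + 0.0021 = 0.0954
F = 32.36 · e^(0.0954 × 9/12) = 32.36 × 1.074172 = 34.7602
Value of long forward = (F − K)·e^(−rT) = (34.7602 − 32.25) · e^(−0.0933·9/12)
= 2.5102 × 0.932417 = 2.34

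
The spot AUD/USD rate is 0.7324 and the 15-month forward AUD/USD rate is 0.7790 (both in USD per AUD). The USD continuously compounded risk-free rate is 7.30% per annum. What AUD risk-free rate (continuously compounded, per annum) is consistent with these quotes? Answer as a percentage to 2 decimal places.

2.37%

F = S·e^((r_USD − r_AUD)T) ⇒ r_AUD = r_USD − ln(F/S)/T
ln(0.7790/0.7324) = 0.061684; /(15/12) = 0.049347
r_AUD = 0.0730 − 0.049347 = 0.023653
r_AUD = 2.37%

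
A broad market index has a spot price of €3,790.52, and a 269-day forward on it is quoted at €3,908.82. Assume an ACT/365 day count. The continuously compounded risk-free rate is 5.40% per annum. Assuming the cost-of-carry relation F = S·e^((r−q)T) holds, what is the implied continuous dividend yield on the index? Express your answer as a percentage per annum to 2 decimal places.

1.23%

From F = S·e^((r−q)T): (r − q) = ln(F/S)/T
ln(3908.82/3790.52) = ln(1.031209) = 0.030732
(r − q) = 0.030732 / (269/365) = 0.041700
q = r − ln(F/S)/T = 0.0540 − 0.041700 = 0.012300
q = 1.23%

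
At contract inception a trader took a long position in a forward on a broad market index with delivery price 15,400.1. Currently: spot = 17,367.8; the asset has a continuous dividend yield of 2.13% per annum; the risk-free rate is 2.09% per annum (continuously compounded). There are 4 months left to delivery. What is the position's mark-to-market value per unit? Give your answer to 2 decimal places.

1951.74

Current fair forward for the remaining 4 months: F = S·e^((r − q)·T), (r − q) = 0.0209 − 0.0213 = -0.0004
F = 17367.8 · e^(-0.0004 × 4/12) = 17367.8 × 0.99986668 = 17365.4845
Value of long forward = (F − K)·e^(−rT) = (17365.4845 − 15400.1) · e^(−0.0209·4/12)
= 1965.3845 × 0.99305754 = 1951.74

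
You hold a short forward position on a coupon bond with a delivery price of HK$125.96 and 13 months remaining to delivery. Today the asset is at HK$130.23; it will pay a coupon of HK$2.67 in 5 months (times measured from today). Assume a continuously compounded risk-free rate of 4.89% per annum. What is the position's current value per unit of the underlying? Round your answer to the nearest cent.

PV(remaining coupons) I = 2.67·e^(−0.0489·5/12) = 2.6161
Current forward F = (S − I)·e^(rT) = (130.23 − 2.6161)·e^(0.0489·13/12) = 127.6139 × 1.054403 = 134.5565
Value (long) = (F − K)·e^(−rT) = (134.5565 − 125.96) × 0.948404 = 8.1530
Short position value = −(long value) = -HK$8.15

-HK$8.15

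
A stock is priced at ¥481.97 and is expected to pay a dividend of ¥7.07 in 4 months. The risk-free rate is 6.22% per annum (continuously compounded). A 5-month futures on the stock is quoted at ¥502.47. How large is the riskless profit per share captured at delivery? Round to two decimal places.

PV(dividends) I = 7.07·e^(−0.0622·4/12) = 6.9249
Fair futures F* = (S − I)·e^(rT) = (481.97 − 6.9249)·e^0.025917 = 475.0451 × 1.026256 = 487.5179
Market ¥502.47 > fair 487.5179: forward overpriced → cash-and-carry (borrow at r, buy the stock and collect the dividends, short the forward).
Profit at T = |F_mkt − F*| = |502.47 − 487.5179| = ¥14.95 per share

¥14.95 per share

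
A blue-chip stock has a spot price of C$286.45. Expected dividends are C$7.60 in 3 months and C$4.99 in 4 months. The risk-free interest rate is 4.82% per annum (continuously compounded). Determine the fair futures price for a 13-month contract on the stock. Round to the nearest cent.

PV(dividends) I = 7.60·e^(−0.0482·3/12) + 4.99·e^(−0.0482·4/12)
I = 7.5090 + 4.9105 = 12.4195
F = (S − I)·e^(rT) = (286.45 − 12.4195) · e^(0.0482·13/12)
= 274.0305 · e^0.052217 = 274.0305 × 1.053604 = C$288.72

C$288.72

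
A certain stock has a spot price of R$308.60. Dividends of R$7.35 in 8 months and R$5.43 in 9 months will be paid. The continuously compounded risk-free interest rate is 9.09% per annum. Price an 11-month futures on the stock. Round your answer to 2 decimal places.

R$322.38

PV(dividends) I = 7.35·e^(−0.0909·8/12) + 5.43·e^(−0.0909·9/12)
I = 6.9178 + 5.0721 = 11.9899
F = (S − I)·e^(rT) = (308.60 − 11.9899) · e^(0.0909·11/12)
= 296.6101 · e^0.083325 = 296.6101 × 1.086895 = R$322.38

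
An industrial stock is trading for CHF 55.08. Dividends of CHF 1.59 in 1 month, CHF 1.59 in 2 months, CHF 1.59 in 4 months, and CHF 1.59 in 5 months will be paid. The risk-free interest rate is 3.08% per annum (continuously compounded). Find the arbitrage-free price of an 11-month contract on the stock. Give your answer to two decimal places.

PV(dividends) I = 1.59·e^(−0.0308·1/12) + 1.59·e^(−0.0308·2/12) + 1.59·e^(−0.0308·4/12) + 1.59·e^(−0.0308·5/12)
I = 1.5859 + 1.5819 + 1.5738 + 1.5697 = 6.3113
F = (S − I)·e^(rT) = (55.08 − 6.3113) · e^(0.0308·11/12)
= 48.7687 · e^0.028233 = 48.7687 × 1.028635 = CHF 50.17

CHF 50.17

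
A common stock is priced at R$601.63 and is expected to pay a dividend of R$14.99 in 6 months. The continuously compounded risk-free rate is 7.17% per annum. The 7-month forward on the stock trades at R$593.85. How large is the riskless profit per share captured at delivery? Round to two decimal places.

R$18.40 per share

PV(dividends) I = 14.99·e^(−0.0717·6/12) = 14.4621
Fair forward F* = (S − I)·e^(rT) = (601.63 − 14.4621)·e^0.041825 = 587.1679 × 1.042712 = 612.2470
Market R$593.85 < fair 612.2470: forward underpriced → reverse cash-and-carry (short the stock, invest proceeds at r, pay the dividends, go long the forward).
Profit at T = |F_mkt − F*| = |593.85 − 612.2470| = R$18.40 per share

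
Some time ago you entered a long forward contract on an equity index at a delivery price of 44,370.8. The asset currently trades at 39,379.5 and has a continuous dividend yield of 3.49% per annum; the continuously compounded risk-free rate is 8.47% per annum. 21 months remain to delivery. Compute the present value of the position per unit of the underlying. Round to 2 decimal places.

-1211.78

Current fair forward for the remaining 21 months: F = S·e^((r − q)·T), (r − q) = 0.0847 − 0.0349 = 0.0498
F = 39379.5 · e^(0.0498 × 21/12) = 39379.5 × 1.09106033 = 42965.4103
Value of long forward = (F − K)·e^(−rT) = (42965.4103 − 44370.8) · e^(−0.0847·21/12)
= -1405.3897 × 0.86223709 = -1211.78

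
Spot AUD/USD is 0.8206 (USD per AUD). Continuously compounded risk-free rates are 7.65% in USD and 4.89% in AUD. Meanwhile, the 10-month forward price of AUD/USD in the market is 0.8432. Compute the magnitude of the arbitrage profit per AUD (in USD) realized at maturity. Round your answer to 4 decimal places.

0.0035 per AUD (in USD)

Fair forward: F* = S·e^(carry·T), with carry = (r_USD − r_AUD) = 0.0765 − 0.0489 = 0.0276
F* = 0.8206 · e^(0.0276 × 10/12) = 0.8206 · e^0.023000 = 0.8206 × 1.023267 = 0.8397
Market 0.8432 > fair 0.8397: forward overpriced → cash-and-carry (buy spot, short the forward).
At maturity, profit = |F_mkt − F*| = |0.8432 − 0.8397| = 0.0035 per AUD (in USD)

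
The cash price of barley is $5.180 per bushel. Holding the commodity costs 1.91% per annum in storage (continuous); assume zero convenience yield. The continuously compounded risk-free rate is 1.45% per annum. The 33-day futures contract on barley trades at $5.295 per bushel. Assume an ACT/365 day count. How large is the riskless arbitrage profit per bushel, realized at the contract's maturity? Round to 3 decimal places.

$0.099 per bushel

Fair futures: F* = S·e^(carry·T), with carry = (r + u) = 0.0145 + 0.0191 = 0.0336
F* = 5.180 · e^(0.0336 × 33/365) = 5.180 · e^0.003038 = 5.180 × 1.003043 = $5.1958
Market $5.295 > fair $5.1958: forward overpriced → cash-and-carry (buy spot, short the forward).
At maturity, profit = |F_mkt − F*| = |5.295 − 5.1958| = $0.099 per bushel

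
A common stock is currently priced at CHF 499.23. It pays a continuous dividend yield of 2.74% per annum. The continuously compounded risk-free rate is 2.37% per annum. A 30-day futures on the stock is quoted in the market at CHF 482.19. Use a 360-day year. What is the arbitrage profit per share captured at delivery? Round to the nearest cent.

Fair futures: F* = S·e^(carry·T), with carry = (r − q) = 0.0237 − 0.0274 = -0.0037
F* = 499.23 · e^(-0.0037 × 30/360) = 499.23 · e^-0.000308 = 499.23 × 0.999692 = CHF 499.0762
Market CHF 482.19 < fair CHF 499.0762: forward underpriced → reverse cash-and-carry (short spot, go long the forward).
At maturity, profit = |F_mkt − F*| = |482.19 − 499.0762| = CHF 16.89 per share

CHF 16.89 per share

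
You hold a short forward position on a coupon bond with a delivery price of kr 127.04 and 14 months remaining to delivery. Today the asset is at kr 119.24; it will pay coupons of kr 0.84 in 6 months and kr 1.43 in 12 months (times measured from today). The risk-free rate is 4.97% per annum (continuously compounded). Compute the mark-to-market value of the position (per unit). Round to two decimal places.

kr 2.82

PV(remaining coupons) I = 0.84·e^(−0.0497·6/12) + 1.43·e^(−0.0497·12/12) = 2.1800
Current forward F = (S − I)·e^(rT) = (119.24 − 2.1800)·e^(0.0497·14/12) = 117.0600 × 1.059697 = 124.0481
Value (long) = (F − K)·e^(−rT) = (124.0481 − 127.04) × 0.943666 = -2.8234
Short position value = −(long value) = kr 2.82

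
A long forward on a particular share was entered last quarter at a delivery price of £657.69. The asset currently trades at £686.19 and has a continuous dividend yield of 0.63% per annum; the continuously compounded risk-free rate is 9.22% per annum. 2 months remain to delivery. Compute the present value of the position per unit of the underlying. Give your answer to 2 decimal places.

£37.81

Current fair forward for the remaining 2 months: F = S·e^((r − q)·T), (r − q) = 0.0922 − 0.0063 = 0.0859
F = 686.19 · e^(0.0859 × 2/12) = 686.19 × 1.014420 = 696.0849
Value of long forward = (F − K)·e^(−rT) = (696.0849 − 657.69) · e^(−0.0922·2/12)
= 38.3949 × 0.984751 = 37.81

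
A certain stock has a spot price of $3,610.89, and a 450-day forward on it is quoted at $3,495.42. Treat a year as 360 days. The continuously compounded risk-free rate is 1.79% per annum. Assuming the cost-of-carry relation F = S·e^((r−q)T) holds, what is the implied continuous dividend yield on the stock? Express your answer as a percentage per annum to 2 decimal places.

4.39%

From F = S·e^((r−q)T): (r − q) = ln(F/S)/T
ln(3495.42/3610.89) = ln(0.968022) = -0.032500
(r − q) = -0.032500 / (450/360) = -0.026000
q = r − ln(F/S)/T = 0.0179 + 0.026000 = 0.043900
q = 4.39%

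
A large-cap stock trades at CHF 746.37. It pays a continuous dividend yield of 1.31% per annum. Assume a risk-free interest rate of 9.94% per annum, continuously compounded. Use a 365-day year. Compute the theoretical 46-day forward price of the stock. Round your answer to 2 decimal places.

F = S·e^((r − q)T) = 746.37 · e^((0.0994 − 0.0131) × 46/365)
= 746.37 · e^0.010876 = 746.37 × 1.010935
F = CHF 754.53

CHF 754.53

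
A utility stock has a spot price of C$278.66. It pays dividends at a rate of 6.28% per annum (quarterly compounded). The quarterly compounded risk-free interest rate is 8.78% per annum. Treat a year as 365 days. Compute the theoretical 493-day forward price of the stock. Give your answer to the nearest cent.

F = S · (1+r/4)^(4T) / (1+q/4)^(4T)
= 278.66 × 1.124465 / 1.087807 = 278.66 × 1.033699
F = C$288.05

C$288.05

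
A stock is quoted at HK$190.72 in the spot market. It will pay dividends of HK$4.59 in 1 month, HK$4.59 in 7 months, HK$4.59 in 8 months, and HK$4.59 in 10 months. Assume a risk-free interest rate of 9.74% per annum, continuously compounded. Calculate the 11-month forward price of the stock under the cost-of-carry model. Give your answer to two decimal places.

PV(dividends) I = 4.59·e^(−0.0974·1/12) + 4.59·e^(−0.0974·7/12) + 4.59·e^(−0.0974·8/12) + 4.59·e^(−0.0974·10/12)
I = 4.5529 + 4.3365 + 4.3014 + 4.2322 = 17.4230
F = (S − I)·e^(rT) = (190.72 − 17.4230) · e^(0.0974·11/12)
= 173.2970 · e^0.089283 = 173.2970 × 1.093390 = HK$189.48

HK$189.48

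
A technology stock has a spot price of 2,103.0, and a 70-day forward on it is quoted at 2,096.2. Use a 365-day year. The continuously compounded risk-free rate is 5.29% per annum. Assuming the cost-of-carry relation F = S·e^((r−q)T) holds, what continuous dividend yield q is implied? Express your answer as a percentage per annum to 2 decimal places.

From F = S·e^((r−q)T): (r − q) = ln(F/S)/T
ln(2096.2/2103.0) = ln(0.996767) = -0.003238
(r − q) = -0.003238 / (70/365) = -0.016884
q = r − ln(F/S)/T = 0.0529 + 0.016884 = 0.069784
q = 6.98%

6.98%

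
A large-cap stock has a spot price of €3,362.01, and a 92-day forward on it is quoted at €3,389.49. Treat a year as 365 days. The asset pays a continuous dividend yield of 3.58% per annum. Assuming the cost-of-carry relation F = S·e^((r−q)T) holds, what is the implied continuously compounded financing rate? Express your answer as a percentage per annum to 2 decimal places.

6.81%

From F = S·e^((r−q)T): (r − q) = ln(F/S)/T
ln(3389.49/3362.01) = ln(1.008174) = 0.008141
(r − q) = 0.008141 / (92/365) = 0.032299
r = ln(F/S)/T + q = 0.032299 + 0.0358 = 0.068099
r = 6.81%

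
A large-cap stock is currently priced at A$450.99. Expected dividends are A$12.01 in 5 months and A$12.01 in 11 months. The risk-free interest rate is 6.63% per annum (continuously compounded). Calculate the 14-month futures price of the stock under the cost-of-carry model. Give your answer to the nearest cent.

A$462.43

PV(dividends) I = 12.01·e^(−0.0663·5/12) + 12.01·e^(−0.0663·11/12)
I = 11.6828 + 11.3018 = 22.9846
F = (S − I)·e^(rT) = (450.99 − 22.9846) · e^(0.0663·14/12)
= 428.0054 · e^0.077350 = 428.0054 × 1.080420 = A$462.43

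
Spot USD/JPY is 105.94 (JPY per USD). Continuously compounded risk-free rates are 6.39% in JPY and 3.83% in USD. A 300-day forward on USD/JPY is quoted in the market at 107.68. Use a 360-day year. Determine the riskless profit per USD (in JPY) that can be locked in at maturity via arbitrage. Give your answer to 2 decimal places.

0.54 per USD (in JPY)

Fair forward: F* = S·e^(carry·T), with carry = (r_JPY − r_USD) = 0.0639 − 0.0383 = 0.0256
F* = 105.94 · e^(0.0256 × 300/360) = 105.94 · e^0.021333 = 105.94 × 1.021562 = 108.2243
Market 107.68 < fair 108.2243: forward underpriced → reverse cash-and-carry (short spot, go long the forward).
At maturity, profit = |F_mkt − F*| = |107.68 − 108.2243| = 0.54 per USD (in JPY)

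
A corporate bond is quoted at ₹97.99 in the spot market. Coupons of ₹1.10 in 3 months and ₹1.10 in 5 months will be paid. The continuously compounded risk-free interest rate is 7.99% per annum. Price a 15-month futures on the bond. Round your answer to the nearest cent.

₹105.91

PV(coupons) I = 1.10·e^(−0.0799·3/12) + 1.10·e^(−0.0799·5/12)
I = 1.0782 + 1.0640 = 2.1422
F = (S − I)·e^(rT) = (97.99 − 2.1422) · e^(0.0799·15/12)
= 95.8478 · e^0.099875 = 95.8478 × 1.105033 = ₹105.91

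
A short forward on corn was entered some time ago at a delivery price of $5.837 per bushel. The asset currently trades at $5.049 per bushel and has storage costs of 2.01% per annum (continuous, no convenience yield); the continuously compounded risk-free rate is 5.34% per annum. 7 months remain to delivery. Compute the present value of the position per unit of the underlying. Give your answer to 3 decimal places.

Current fair forward for the remaining 7 months: F = S·e^((r + u)·T), (r + u) = 0.0534 + 0.0201 = 0.0735
F = 5.049 · e^(0.0735 × 7/12) = 5.049 × 1.043807 = 5.2702
Value of long forward = (F − K)·e^(−rT) = (5.2702 − 5.837) · e^(−0.0534·7/12)
= -0.5668 × 0.969330 = -0.549
Short position value = −(long value) = $0.549

$0.549 per bushel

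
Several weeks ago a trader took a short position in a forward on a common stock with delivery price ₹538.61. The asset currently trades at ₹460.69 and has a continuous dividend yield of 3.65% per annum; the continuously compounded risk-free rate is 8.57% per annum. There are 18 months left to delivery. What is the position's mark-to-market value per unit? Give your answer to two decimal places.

Current fair forward for the remaining 18 months: F = S·e^((r − q)·T), (r − q) = 0.0857 − 0.0365 = 0.0492
F = 460.69 · e^(0.0492 × 18/12) = 460.69 × 1.076591 = 495.9747
Value of long forward = (F − K)·e^(−rT) = (495.9747 − 538.61) · e^(−0.0857·18/12)
= -42.6353 × 0.879370 = -37.49
Short position value = −(long value) = ₹37.49

₹37.49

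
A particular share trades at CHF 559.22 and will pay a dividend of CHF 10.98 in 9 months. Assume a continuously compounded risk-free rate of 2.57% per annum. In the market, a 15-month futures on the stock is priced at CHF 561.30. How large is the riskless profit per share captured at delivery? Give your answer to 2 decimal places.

PV(dividends) I = 10.98·e^(−0.0257·9/12) = 10.7704
Fair futures F* = (S − I)·e^(rT) = (559.22 − 10.7704)·e^0.032125 = 548.4496 × 1.032647 = 566.3548
Market CHF 561.30 < fair 566.3548: forward underpriced → reverse cash-and-carry (short the stock, invest proceeds at r, pay the dividends, go long the forward).
Profit at T = |F_mkt − F*| = |561.30 − 566.3548| = CHF 5.05 per share

CHF 5.05 per share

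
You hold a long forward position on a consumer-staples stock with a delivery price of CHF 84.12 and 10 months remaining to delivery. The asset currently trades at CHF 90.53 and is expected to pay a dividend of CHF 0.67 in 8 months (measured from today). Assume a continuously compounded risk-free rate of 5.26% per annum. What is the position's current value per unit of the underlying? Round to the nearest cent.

CHF 9.37

PV(remaining dividends) I = 0.67·e^(−0.0526·8/12) = 0.6469
Current forward F = (S − I)·e^(rT) = (90.53 − 0.6469)·e^(0.0526·10/12) = 89.8831 × 1.044808 = 93.9106
Value (long) = (F − K)·e^(−rT) = (93.9106 − 84.12) × 0.957113 = 9.3707
Value = CHF 9.37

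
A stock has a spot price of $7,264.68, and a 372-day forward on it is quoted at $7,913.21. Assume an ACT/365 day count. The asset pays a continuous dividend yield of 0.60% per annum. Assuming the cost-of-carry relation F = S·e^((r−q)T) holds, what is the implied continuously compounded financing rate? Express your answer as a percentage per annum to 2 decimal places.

From F = S·e^((r−q)T): (r − q) = ln(F/S)/T
ln(7913.21/7264.68) = ln(1.089272) = 0.085510
(r − q) = 0.085510 / (372/365) = 0.083901
r = ln(F/S)/T + q = 0.083901 + 0.0060 = 0.089901
r = 8.99%

8.99%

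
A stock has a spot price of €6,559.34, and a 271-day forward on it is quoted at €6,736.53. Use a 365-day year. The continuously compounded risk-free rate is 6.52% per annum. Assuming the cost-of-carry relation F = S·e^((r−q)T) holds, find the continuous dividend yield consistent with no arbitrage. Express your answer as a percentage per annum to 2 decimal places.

2.93%

From F = S·e^((r−q)T): (r − q) = ln(F/S)/T
ln(6736.53/6559.34) = ln(1.027013) = 0.026655
(r − q) = 0.026655 / (271/365) = 0.035901
q = r − ln(F/S)/T = 0.0652 − 0.035901 = 0.029299
q = 2.93%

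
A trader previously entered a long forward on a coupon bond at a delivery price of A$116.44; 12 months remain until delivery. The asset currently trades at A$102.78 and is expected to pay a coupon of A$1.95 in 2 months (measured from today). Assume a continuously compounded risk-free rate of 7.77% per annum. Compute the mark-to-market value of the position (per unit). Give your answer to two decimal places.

PV(remaining coupons) I = 1.95·e^(−0.0777·2/12) = 1.9249
Current forward F = (S − I)·e^(rT) = (102.78 − 1.9249)·e^(0.0777·12/12) = 100.8551 × 1.080798 = 109.0040
Value (long) = (F − K)·e^(−rT) = (109.0040 − 116.44) × 0.925242 = -6.8801
Value = -A$6.88

-A$6.88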